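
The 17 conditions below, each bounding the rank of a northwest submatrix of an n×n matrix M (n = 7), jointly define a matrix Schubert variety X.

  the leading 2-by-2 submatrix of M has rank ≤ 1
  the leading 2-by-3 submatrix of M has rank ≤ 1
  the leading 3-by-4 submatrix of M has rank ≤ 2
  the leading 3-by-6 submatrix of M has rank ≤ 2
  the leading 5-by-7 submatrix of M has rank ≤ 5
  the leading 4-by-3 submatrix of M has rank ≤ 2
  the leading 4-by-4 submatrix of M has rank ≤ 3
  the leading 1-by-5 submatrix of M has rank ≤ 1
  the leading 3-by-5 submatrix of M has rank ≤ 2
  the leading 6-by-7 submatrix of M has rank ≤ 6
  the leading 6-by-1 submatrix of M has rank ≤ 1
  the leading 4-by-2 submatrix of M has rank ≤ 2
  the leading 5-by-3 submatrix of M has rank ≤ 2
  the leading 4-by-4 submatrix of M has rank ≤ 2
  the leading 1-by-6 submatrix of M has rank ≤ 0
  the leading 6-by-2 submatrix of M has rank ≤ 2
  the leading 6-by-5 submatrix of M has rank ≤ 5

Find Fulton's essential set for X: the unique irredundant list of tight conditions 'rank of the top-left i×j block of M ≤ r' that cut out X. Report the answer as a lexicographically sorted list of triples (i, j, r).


Computing R[i][j] = min implied NW-rank bound (n=7, 17 conditions):

  0  0  0  0  0  0  1
  1  1  1  1  1  1  2
  1  2  2  2  2  2  3
  1  2  2  2  3  3  4
  1  2  2  3  4  4  5
  1  2  3  4  5  5  6
  1  2  3  4  5  6  7

hence w(1..7) = (7, 1, 2, 5, 4, 3, 6).

ℓ(w)=9; the 3 essential cells (i,j,r):

[(1, 6, 0), (4, 4, 2), (5, 3, 2)]


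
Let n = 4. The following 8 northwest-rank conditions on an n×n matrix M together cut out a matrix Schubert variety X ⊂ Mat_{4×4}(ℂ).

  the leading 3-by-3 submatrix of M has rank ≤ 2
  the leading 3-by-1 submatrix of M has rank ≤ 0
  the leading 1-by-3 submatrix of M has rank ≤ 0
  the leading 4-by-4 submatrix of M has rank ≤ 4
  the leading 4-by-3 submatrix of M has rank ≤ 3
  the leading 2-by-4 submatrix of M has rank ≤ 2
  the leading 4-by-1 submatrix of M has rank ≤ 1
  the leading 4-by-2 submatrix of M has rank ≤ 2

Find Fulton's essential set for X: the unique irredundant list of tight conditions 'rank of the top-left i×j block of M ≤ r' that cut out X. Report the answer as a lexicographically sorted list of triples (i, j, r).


Rank table r_w(4×4) implied by the 8 constraints:

  i=1: 0, 0, 0, 1
  i=2: 0, 1, 1, 2
  i=3: 0, 1, 2, 3
  i=4: 1, 2, 3, 4

the unique w with this rank table is (4, 2, 3, 1).

Rothe diagram D(w) (5 cells), 2 SE-corners (essential conditions):

[(1, 3, 0), (3, 1, 0)]


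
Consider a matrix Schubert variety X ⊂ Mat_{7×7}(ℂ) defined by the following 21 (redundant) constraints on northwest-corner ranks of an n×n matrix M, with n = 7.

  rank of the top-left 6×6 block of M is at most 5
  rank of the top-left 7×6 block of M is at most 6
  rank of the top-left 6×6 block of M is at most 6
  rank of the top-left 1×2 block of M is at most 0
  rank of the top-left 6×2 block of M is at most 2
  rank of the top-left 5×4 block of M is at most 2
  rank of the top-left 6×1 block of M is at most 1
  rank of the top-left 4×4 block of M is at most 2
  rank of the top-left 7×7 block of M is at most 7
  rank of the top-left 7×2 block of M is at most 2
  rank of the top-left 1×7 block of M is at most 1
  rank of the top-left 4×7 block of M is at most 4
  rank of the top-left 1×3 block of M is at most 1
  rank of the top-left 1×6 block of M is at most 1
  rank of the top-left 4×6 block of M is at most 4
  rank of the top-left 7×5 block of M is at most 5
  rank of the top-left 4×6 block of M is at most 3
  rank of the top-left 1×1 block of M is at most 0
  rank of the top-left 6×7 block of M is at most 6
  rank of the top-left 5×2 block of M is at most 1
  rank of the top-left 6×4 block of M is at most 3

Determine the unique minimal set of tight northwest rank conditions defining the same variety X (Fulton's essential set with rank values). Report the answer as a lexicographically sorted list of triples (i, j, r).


Recovering R(i,j) via the rank-extension bound from the 21 conditions:

  R[1]: 0 0 1 1 1 1 1
  R[2]: 1 1 2 2 2 2 2
  R[3]: 1 1 2 2 3 3 3
  R[4]: 1 1 2 2 3 3 4
  R[5]: 1 1 2 2 3 4 5
  R[6]: 1 2 3 3 4 5 6
  R[7]: 1 2 3 4 5 6 7

so w = (3, 1, 5, 7, 6, 2, 4).

Fulton essential set (4 of the 9 Rothe cells):

[(1, 2, 0), (4, 6, 3), (5, 2, 1), (5, 4, 2)]


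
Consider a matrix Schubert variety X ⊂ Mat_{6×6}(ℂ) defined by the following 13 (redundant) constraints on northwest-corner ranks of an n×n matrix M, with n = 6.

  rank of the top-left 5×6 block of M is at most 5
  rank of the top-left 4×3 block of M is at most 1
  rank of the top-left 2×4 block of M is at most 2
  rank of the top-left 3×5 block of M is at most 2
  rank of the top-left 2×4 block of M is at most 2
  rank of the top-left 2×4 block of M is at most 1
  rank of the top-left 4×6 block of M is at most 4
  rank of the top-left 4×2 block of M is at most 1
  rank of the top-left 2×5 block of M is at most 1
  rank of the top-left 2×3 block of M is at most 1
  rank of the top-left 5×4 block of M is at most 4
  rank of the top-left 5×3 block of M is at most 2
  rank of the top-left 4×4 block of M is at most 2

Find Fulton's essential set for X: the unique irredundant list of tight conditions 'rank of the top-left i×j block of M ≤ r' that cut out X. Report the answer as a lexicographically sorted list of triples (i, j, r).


Reconstructing r_w from the 13 given conditions:

  i=1: 1 1 1 1 1 1
  i=2: 1 1 1 1 1 2
  i=3: 1 1 1 2 2 3
  i=4: 1 1 1 2 3 4
  i=5: 1 2 2 3 4 5
  i=6: 1 2 3 4 5 6

reading off 1-entries of Δ²R: w = (1, 6, 4, 5, 2, 3).

ℓ(w)=8; the 2 essential cells (i,j,r):

[(2, 5, 1), (4, 3, 1)]


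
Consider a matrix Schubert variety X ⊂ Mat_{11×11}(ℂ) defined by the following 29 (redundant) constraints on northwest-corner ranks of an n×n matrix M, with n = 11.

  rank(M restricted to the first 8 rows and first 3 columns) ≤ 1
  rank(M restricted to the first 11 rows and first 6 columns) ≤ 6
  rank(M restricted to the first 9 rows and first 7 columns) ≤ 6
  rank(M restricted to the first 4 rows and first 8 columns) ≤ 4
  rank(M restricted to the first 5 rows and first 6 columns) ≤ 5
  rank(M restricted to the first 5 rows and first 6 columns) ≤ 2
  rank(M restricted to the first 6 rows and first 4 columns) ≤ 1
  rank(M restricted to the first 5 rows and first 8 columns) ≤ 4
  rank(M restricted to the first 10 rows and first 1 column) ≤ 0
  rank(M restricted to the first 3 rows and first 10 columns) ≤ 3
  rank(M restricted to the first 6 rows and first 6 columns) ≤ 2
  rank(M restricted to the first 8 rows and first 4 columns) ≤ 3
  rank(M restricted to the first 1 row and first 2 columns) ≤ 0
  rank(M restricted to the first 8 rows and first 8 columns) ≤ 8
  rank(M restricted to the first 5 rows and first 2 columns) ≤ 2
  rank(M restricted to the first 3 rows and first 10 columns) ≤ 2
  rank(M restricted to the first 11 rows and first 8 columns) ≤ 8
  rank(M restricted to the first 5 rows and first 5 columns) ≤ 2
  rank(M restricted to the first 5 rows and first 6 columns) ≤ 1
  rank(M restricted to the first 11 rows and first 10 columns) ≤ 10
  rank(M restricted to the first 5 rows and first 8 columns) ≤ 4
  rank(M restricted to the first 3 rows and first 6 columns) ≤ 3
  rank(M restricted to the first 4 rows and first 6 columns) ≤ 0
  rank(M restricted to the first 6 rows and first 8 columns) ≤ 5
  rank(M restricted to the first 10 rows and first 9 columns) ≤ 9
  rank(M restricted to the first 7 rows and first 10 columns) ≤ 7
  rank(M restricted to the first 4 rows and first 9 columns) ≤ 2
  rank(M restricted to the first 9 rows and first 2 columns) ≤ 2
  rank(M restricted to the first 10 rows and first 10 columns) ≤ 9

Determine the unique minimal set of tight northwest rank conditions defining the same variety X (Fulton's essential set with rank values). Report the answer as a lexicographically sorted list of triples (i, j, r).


Recovering R(i,j) via the rank-extension bound from the 29 conditions:

  row 1: 0 0 0 0 0 0 1 1 1 1 1
  row 2: 0 0 0 0 0 0 1 2 2 2 2
  row 3: 0 0 0 0 0 0 1 2 2 2 3
  row 4: 0 0 0 0 0 0 1 2 2 3 4
  row 5: 0 1 1 1 1 1 2 3 3 4 5
  row 6: 0 1 1 1 2 2 3 4 4 5 6
  row 7: 0 1 1 2 3 3 4 5 5 6 7
  row 8: 0 1 1 2 3 4 5 6 6 7 8
  row 9: 0 1 2 3 4 5 6 7 7 8 9
  row 10: 0 1 2 3 4 5 6 7 8 9 10
  row 11: 1 2 3 4 5 6 7 8 9 10 11

giving w = (7, 8, 11, 10, 2, 5, 4, 6, 3, 9, 1) via Δ²R.

|D(w)|=37, |Ess(w)|=6:

[(3, 10, 2), (4, 6, 0), (4, 9, 2), (6, 4, 1), (8, 3, 1), (10, 1, 0)]


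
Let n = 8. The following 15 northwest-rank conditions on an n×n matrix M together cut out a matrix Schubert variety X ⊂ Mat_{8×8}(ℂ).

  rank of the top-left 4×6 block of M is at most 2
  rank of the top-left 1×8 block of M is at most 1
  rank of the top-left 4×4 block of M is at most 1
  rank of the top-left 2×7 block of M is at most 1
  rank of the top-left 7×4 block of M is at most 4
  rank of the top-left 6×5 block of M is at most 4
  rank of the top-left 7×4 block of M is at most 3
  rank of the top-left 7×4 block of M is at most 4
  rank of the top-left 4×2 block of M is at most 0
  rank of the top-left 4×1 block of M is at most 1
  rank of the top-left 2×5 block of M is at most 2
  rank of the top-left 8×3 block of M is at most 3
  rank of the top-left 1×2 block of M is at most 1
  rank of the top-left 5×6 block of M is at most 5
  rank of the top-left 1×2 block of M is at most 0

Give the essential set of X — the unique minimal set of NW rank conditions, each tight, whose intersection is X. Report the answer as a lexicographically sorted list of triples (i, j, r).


The tightest implied rank at each (i,j), from the 15 conditions:

  row 1: 0  0  1  1  1  1  1  1
  row 2: 0  0  1  1  1  1  1  2
  row 3: 0  0  1  1  2  2  2  3
  row 4: 0  0  1  1  2  2  3  4
  row 5: 1  1  2  2  3  3  4  5
  row 6: 1  2  3  3  4  4  5  6
  row 7: 1  2  3  3  4  5  6  7
  row 8: 1  2  3  4  5  6  7  8

giving w = (3, 8, 5, 7, 1, 2, 6, 4) via Δ²R.

Rothe diagram D(w) (16 cells), 5 SE-corners (essential conditions):

[(2, 7, 1), (4, 2, 0), (4, 4, 1), (4, 6, 2), (7, 4, 3)]


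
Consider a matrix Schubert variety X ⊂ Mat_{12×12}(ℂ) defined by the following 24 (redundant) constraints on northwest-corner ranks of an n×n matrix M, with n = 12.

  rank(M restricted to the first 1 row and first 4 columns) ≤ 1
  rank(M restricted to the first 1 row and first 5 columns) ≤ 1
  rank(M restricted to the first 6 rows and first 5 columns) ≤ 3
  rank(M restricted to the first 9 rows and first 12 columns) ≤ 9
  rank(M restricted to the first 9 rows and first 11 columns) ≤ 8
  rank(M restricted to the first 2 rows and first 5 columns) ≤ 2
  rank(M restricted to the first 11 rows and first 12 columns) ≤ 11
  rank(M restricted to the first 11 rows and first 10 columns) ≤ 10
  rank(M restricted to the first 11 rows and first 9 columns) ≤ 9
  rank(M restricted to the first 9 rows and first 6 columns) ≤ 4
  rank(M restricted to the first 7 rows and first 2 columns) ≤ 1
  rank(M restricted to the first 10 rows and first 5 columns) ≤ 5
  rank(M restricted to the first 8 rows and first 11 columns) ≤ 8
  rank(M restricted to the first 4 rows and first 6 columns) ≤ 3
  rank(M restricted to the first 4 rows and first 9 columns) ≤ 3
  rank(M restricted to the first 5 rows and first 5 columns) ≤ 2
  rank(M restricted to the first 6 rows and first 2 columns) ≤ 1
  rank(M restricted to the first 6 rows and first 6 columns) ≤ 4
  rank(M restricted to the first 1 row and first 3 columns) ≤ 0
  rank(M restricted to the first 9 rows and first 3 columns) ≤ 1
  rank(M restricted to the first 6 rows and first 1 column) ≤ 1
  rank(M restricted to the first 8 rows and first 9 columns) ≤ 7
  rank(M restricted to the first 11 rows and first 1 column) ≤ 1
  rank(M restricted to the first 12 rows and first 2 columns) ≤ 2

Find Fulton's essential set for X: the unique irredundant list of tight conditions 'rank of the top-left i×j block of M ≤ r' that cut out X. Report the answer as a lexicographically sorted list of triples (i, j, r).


Rank table r_w(12×12) implied by the 24 constraints:

  R[1]: 0  0  0  1  1  1  1  1  1  1  1  1
  R[2]: 1  1  1  2  2  2  2  2  2  2  2  2
  R[3]: 1  1  1  2  2  3  3  3  3  3  3  3
  R[4]: 1  1  1  2  2  3  3  3  3  4  4  4
  R[5]: 1  1  1  2  2  3  4  4  4  5  5  5
  R[6]: 1  1  1  2  3  4  5  5  5  6  6  6
  R[7]: 1  1  1  2  3  4  5  6  6  7  7  7
  R[8]: 1  1  1  2  3  4  5  6  7  8  8  8
  R[9]: 1  1  1  2  3  4  5  6  7  8  8  9
  R[10]: 1  2  2  3  4  5  6  7  8  9  9  10
  R[11]: 1  2  3  4  5  6  7  8  9  10  10  11
  R[12]: 1  2  3  4  5  6  7  8  9  10  11  12

reading off 1-entries of Δ²R: w = (4, 1, 6, 10, 7, 5, 8, 9, 12, 2, 3, 11).

|D(w)|=24, |Ess(w)|=5:

[(1, 3, 0), (4, 9, 3), (5, 5, 2), (9, 3, 1), (9, 11, 8)]


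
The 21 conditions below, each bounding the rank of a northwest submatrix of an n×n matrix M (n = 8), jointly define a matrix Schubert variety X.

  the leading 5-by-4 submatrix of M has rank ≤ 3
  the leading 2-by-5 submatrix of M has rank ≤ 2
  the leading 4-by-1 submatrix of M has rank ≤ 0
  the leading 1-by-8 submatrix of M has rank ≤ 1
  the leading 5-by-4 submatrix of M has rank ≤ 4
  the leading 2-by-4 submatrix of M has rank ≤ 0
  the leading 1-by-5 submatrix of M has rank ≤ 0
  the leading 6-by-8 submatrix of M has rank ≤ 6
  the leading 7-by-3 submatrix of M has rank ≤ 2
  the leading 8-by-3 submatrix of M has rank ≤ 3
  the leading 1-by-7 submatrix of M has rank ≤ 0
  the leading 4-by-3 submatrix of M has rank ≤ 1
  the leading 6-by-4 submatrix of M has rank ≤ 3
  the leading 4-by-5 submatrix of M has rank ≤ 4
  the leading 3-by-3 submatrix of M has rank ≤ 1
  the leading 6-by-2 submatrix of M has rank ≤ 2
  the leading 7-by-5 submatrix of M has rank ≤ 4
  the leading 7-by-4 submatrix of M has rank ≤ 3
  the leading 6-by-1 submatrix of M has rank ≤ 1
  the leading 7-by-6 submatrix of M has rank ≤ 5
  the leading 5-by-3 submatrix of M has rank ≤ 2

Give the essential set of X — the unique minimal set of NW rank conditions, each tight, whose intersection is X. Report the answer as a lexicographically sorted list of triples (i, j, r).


Recovering R(i,j) via the rank-extension bound from the 21 conditions:

  row 1: 0  0  0  0  0  0  0  1
  row 2: 0  0  0  0  1  1  1  2
  row 3: 0  1  1  1  2  2  2  3
  row 4: 0  1  1  2  3  3  3  4
  row 5: 1  2  2  3  4  4  4  5
  row 6: 1  2  2  3  4  5  5  6
  row 7: 1  2  2  3  4  5  6  7
  row 8: 1  2  3  4  5  6  7  8

reading off 1-entries of Δ²R: w = (8, 5, 2, 4, 1, 6, 7, 3).

D(w) has 16 cells with 5 SE-corners; essential set:

[(1, 7, 0), (2, 4, 0), (4, 1, 0), (4, 3, 1), (7, 3, 2)]


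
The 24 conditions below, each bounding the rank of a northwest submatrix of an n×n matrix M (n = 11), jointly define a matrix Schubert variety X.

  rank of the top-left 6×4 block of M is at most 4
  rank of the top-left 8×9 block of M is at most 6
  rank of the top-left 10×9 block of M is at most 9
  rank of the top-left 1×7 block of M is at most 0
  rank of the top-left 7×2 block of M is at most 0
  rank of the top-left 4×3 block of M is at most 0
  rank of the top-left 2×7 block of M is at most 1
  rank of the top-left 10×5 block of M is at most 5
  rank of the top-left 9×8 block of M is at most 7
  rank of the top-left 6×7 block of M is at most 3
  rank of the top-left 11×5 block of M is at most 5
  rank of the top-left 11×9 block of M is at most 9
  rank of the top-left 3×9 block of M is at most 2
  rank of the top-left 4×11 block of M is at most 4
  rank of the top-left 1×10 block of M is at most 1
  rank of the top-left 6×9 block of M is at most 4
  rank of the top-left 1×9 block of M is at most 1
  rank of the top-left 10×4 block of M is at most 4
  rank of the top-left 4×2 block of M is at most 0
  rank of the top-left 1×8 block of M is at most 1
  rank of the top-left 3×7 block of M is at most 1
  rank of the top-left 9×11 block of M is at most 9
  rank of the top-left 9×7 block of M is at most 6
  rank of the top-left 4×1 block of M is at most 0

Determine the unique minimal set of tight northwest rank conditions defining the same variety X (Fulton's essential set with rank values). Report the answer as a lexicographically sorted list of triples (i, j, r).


Computing R[i][j] = min implied NW-rank bound (n=11, 24 conditions):

  row 1: 0 0 0 0 0 0 0 1 1 1 1
  row 2: 0 0 0 1 1 1 1 2 2 2 2
  row 3: 0 0 0 1 1 1 1 2 2 3 3
  row 4: 0 0 0 1 2 2 2 3 3 4 4
  row 5: 0 0 1 2 3 3 3 4 4 5 5
  row 6: 0 0 1 2 3 3 3 4 4 5 6
  row 7: 0 0 1 2 3 4 4 5 5 6 7
  row 8: 1 1 2 3 4 5 5 6 6 7 8
  row 9: 1 2 3 4 5 6 6 7 7 8 9
  row 10: 1 2 3 4 5 6 7 8 8 9 10
  row 11: 1 2 3 4 5 6 7 8 9 10 11

hence w(1..11) = (8, 4, 10, 5, 3, 11, 6, 1, 2, 7, 9).

ℓ(w)=29; the 7 essential cells (i,j,r):

[(1, 7, 0), (3, 7, 1), (3, 9, 2), (4, 3, 0), (6, 7, 3), (6, 9, 4), (7, 2, 0)]


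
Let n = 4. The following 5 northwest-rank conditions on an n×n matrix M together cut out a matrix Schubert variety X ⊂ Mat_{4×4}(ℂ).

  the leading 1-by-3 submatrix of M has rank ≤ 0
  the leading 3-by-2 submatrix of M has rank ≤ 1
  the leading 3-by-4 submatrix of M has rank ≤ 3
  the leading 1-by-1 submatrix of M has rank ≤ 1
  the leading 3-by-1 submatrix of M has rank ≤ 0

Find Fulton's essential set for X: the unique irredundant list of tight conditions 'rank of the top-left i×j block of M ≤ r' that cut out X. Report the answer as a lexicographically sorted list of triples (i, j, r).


The tightest implied rank at each (i,j), from the 5 conditions:

  0, 0, 0, 1
  0, 1, 1, 2
  0, 1, 2, 3
  1, 2, 3, 4

the unique w with this rank table is (4, 2, 3, 1).

D(w) has 5 cells with 2 SE-corners; essential set:

[(1, 3, 0), (3, 1, 0)]


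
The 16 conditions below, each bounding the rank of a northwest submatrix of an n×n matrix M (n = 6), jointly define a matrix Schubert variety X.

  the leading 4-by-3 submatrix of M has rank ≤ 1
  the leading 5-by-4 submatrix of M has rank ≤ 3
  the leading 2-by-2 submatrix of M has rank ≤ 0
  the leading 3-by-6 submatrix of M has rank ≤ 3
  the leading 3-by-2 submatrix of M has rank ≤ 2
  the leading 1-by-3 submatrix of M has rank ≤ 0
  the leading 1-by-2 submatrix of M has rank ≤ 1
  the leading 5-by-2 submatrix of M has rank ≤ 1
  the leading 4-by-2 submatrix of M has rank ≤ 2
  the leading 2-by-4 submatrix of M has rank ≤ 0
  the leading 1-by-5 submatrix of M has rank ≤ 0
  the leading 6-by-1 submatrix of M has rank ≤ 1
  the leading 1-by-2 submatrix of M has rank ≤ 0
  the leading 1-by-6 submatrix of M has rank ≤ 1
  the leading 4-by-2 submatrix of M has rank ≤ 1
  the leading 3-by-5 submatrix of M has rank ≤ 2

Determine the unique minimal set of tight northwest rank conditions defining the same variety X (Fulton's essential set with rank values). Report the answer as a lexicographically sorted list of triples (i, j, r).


Recovering R(i,j) via the rank-extension bound from the 16 conditions:

  0 | 0 | 0 | 0 | 0 | 1
  0 | 0 | 0 | 0 | 1 | 2
  1 | 1 | 1 | 1 | 2 | 3
  1 | 1 | 1 | 2 | 3 | 4
  1 | 1 | 2 | 3 | 4 | 5
  1 | 2 | 3 | 4 | 5 | 6

reading off 1-entries of Δ²R: w = (6, 5, 1, 4, 3, 2).

4 SE-corners of the 12-cell Rothe diagram give Ess(w):

[(1, 5, 0), (2, 4, 0), (4, 3, 1), (5, 2, 1)]


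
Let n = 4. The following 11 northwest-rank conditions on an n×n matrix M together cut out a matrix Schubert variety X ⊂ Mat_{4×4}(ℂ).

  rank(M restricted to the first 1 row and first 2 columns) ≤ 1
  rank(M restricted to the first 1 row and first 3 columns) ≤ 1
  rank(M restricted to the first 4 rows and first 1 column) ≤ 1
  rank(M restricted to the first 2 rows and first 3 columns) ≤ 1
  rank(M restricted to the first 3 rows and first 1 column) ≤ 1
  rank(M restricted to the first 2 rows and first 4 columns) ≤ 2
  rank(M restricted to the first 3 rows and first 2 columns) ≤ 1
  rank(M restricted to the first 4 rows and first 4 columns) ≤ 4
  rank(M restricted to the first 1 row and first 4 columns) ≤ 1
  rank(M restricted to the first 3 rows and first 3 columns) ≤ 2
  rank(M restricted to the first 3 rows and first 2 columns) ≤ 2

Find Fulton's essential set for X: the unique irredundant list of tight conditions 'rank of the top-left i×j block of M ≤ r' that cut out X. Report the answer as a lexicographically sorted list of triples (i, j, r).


Rank table r_w(4×4) implied by the 11 constraints:

  i=1: 1 1 1 1
  i=2: 1 1 1 2
  i=3: 1 1 2 3
  i=4: 1 2 3 4

the unique w with this rank table is (1, 4, 3, 2).

D(w) has 3 cells with 2 SE-corners; essential set:

[(2, 3, 1), (3, 2, 1)]


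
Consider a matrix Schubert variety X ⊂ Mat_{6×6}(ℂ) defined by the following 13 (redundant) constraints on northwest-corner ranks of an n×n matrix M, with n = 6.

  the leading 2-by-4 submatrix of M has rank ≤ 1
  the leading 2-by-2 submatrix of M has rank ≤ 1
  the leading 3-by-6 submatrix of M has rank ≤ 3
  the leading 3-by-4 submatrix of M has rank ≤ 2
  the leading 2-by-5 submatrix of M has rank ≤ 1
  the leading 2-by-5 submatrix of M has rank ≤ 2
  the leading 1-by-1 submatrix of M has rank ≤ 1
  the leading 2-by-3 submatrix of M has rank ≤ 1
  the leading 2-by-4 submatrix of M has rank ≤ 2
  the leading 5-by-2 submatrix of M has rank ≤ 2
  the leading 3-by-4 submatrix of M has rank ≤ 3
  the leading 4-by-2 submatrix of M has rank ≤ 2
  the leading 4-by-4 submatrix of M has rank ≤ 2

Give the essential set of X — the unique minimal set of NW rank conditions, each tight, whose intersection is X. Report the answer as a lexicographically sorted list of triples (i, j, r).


The tightest implied rank at each (i,j), from the 13 conditions:

  1  1  1  1  1  1
  1  1  1  1  1  2
  1  2  2  2  2  3
  1  2  2  2  3  4
  1  2  3  3  4  5
  1  2  3  4  5  6

so w = (1, 6, 2, 5, 3, 4).

D(w) has 6 cells with 2 SE-corners; essential set:

[(2, 5, 1), (4, 4, 2)]


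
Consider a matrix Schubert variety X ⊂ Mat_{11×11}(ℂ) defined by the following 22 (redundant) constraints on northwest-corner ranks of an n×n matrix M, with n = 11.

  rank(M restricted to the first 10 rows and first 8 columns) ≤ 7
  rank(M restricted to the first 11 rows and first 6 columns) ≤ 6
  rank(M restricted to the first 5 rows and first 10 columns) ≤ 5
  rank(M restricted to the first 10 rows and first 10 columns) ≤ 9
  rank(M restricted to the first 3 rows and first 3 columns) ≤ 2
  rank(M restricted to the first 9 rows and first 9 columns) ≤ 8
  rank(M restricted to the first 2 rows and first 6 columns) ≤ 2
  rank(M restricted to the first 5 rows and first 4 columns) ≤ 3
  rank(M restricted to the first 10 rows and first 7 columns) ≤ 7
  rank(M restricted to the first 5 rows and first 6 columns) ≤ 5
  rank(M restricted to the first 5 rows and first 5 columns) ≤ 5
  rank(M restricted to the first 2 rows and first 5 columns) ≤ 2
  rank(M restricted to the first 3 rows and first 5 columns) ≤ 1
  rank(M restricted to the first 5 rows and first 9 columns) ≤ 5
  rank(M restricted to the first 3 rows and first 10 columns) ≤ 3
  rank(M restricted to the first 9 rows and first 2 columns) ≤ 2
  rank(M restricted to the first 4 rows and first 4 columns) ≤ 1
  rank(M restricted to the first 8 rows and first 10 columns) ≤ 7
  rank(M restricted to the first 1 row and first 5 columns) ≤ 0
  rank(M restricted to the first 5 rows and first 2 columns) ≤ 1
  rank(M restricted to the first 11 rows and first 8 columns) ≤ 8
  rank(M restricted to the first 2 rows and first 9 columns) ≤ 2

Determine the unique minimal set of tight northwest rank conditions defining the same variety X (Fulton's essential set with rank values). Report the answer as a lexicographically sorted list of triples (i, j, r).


Rank table r_w(11×11) implied by the 22 constraints:

  0  0  0  0  0  1  1  1  1  1  1
  1  1  1  1  1  2  2  2  2  2  2
  1  1  1  1  1  2  3  3  3  3  3
  1  1  1  1  2  3  4  4  4  4  4
  1  1  2  2  3  4  5  5  5  5  5
  1  2  3  3  4  5  6  6  6  6  6
  1  2  3  4  5  6  7  7  7  7  7
  1  2  3  4  5  6  7  7  7  7  8
  1  2  3  4  5  6  7  7  8  8  9
  1  2  3  4  5  6  7  7  8  9  10
  1  2  3  4  5  6  7  8  9  10  11

the unique w with this rank table is (6, 1, 7, 5, 3, 2, 4, 11, 9, 10, 8).

|D(w)|=18, |Ess(w)|=6:

[(1, 5, 0), (3, 5, 1), (4, 4, 1), (5, 2, 1), (8, 10, 7), (10, 8, 7)]


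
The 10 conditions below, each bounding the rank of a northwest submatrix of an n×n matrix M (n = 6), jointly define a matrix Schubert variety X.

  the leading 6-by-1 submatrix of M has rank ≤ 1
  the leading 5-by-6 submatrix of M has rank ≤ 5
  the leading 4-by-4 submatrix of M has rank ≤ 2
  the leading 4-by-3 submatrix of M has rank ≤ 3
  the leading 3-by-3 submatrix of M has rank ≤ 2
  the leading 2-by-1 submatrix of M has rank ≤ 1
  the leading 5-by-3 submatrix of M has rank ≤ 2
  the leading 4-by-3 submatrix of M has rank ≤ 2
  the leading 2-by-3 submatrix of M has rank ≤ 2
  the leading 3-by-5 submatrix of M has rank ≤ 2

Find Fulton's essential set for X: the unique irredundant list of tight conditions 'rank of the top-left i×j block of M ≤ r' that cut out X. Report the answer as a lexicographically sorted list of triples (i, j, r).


The tightest implied rank at each (i,j), from the 10 conditions:

  i=1: 1  1  1  1  1  1
  i=2: 1  2  2  2  2  2
  i=3: 1  2  2  2  2  3
  i=4: 1  2  2  2  3  4
  i=5: 1  2  2  3  4  5
  i=6: 1  2  3  4  5  6

the unique w with this rank table is (1, 2, 6, 5, 4, 3).

Fulton essential set (3 of the 6 Rothe cells):

[(3, 5, 2), (4, 4, 2), (5, 3, 2)]


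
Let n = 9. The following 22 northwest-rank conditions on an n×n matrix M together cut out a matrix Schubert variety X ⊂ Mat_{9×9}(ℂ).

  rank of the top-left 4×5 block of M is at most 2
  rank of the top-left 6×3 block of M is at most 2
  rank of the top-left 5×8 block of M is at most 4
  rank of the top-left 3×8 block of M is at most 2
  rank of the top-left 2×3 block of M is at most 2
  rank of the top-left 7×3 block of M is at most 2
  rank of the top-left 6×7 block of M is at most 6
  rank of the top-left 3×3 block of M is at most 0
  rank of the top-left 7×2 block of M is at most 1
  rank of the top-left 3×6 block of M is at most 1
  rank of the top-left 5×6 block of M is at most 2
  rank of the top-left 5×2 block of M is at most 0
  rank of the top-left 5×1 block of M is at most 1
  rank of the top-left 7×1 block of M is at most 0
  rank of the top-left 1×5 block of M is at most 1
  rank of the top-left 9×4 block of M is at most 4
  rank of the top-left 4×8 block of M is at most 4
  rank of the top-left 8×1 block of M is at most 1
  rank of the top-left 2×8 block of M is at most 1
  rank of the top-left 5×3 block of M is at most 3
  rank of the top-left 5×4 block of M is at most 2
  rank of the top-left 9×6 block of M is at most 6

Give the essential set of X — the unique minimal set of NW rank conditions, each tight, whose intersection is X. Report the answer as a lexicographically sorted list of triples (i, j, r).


Propagating the 22 rank bounds to every northwest block:

  0 0 0 1 1 1 1 1 1
  0 0 0 1 1 1 1 1 2
  0 0 0 1 1 1 2 2 3
  0 0 1 2 2 2 3 3 4
  0 0 1 2 2 2 3 4 5
  0 1 2 3 3 3 4 5 6
  0 1 2 3 4 4 5 6 7
  1 2 3 4 5 5 6 7 8
  1 2 3 4 5 6 7 8 9

second differences of R give the permutation w = (4, 9, 7, 3, 8, 2, 5, 1, 6).

Fulton essential set (6 of the 23 Rothe cells):

[(2, 8, 1), (3, 3, 0), (3, 6, 1), (5, 2, 0), (5, 6, 2), (7, 1, 0)]


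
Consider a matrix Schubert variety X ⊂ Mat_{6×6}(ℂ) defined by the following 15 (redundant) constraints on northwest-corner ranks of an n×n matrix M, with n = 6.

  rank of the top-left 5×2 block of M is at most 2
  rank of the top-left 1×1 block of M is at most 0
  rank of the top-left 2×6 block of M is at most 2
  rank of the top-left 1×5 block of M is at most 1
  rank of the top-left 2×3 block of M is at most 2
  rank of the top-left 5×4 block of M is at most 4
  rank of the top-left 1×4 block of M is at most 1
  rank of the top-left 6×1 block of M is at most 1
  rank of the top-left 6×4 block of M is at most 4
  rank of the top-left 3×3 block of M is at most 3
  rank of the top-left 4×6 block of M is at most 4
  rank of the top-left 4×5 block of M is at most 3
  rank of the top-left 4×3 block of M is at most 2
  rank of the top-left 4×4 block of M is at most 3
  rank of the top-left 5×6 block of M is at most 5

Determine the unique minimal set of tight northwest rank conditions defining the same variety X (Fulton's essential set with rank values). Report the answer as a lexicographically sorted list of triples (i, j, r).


Rank table r_w(6×6) implied by the 15 constraints:

  row 1: 0  1  1  1  1  1
  row 2: 1  2  2  2  2  2
  row 3: 1  2  2  3  3  3
  row 4: 1  2  2  3  3  4
  row 5: 1  2  3  4  4  5
  row 6: 1  2  3  4  5  6

reading off 1-entries of Δ²R: w = (2, 1, 4, 6, 3, 5).

ℓ(w)=4; the 3 essential cells (i,j,r):

[(1, 1, 0), (4, 3, 2), (4, 5, 3)]


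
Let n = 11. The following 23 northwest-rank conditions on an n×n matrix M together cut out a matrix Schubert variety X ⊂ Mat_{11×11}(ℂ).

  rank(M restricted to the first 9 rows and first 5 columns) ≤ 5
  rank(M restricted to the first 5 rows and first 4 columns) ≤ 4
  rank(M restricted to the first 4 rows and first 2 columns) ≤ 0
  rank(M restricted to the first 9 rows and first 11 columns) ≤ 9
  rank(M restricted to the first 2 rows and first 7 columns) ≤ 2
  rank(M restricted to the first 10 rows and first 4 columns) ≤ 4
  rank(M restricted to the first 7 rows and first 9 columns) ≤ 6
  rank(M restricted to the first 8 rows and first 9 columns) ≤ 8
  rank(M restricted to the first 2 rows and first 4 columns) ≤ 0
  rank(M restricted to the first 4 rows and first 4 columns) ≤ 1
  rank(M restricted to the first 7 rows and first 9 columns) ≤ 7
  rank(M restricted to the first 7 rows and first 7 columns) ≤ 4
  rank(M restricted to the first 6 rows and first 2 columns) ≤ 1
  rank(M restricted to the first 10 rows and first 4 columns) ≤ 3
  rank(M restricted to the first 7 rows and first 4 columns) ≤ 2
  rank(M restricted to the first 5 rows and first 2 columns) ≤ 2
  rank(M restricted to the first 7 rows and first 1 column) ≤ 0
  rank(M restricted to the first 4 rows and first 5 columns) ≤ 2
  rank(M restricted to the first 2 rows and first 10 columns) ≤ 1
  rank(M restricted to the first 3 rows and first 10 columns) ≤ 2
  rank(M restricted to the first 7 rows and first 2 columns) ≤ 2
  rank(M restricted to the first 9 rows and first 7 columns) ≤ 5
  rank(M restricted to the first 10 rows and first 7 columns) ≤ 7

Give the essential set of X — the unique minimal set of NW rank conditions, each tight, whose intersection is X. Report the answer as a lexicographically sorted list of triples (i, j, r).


Computing R[i][j] = min implied NW-rank bound (n=11, 23 conditions):

  0 | 0 | 0 | 0 | 1 | 1 | 1 | 1 | 1 | 1 | 1
  0 | 0 | 0 | 0 | 1 | 1 | 1 | 1 | 1 | 1 | 2
  0 | 0 | 1 | 1 | 2 | 2 | 2 | 2 | 2 | 2 | 3
  0 | 0 | 1 | 1 | 2 | 3 | 3 | 3 | 3 | 3 | 4
  0 | 1 | 2 | 2 | 3 | 4 | 4 | 4 | 4 | 4 | 5
  0 | 1 | 2 | 2 | 3 | 4 | 4 | 5 | 5 | 5 | 6
  0 | 1 | 2 | 2 | 3 | 4 | 4 | 5 | 6 | 6 | 7
  1 | 2 | 3 | 3 | 4 | 5 | 5 | 6 | 7 | 7 | 8
  1 | 2 | 3 | 3 | 4 | 5 | 5 | 6 | 7 | 8 | 9
  1 | 2 | 3 | 3 | 4 | 5 | 6 | 7 | 8 | 9 | 10
  1 | 2 | 3 | 4 | 5 | 6 | 7 | 8 | 9 | 10 | 11

second differences of R give the permutation w = (5, 11, 3, 6, 2, 8, 9, 1, 10, 7, 4).

|D(w)|=28, |Ess(w)|=9:

[(2, 4, 0), (2, 10, 1), (4, 2, 0), (4, 4, 1), (7, 1, 0), (7, 4, 2), (7, 7, 4), (9, 7, 5), (10, 4, 3)]


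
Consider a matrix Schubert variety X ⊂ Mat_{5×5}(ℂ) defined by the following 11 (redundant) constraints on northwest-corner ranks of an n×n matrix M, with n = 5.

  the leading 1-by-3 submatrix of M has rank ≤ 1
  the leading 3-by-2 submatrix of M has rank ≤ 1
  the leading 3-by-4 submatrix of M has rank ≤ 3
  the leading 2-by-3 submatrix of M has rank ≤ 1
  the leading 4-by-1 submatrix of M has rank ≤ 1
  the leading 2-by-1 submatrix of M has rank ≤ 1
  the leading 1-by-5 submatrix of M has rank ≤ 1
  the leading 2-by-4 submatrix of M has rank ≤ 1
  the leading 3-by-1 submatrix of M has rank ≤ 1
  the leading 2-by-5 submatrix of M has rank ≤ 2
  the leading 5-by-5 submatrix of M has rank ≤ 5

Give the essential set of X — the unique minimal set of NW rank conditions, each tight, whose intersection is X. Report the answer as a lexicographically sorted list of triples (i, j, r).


Computing R[i][j] = min implied NW-rank bound (n=5, 11 conditions):

  row 1: 1 | 1 | 1 | 1 | 1
  row 2: 1 | 1 | 1 | 1 | 2
  row 3: 1 | 1 | 2 | 2 | 3
  row 4: 1 | 2 | 3 | 3 | 4
  row 5: 1 | 2 | 3 | 4 | 5

reading off 1-entries of Δ²R: w = (1, 5, 3, 2, 4).

Rothe diagram D(w) (4 cells), 2 SE-corners (essential conditions):

[(2, 4, 1), (3, 2, 1)]


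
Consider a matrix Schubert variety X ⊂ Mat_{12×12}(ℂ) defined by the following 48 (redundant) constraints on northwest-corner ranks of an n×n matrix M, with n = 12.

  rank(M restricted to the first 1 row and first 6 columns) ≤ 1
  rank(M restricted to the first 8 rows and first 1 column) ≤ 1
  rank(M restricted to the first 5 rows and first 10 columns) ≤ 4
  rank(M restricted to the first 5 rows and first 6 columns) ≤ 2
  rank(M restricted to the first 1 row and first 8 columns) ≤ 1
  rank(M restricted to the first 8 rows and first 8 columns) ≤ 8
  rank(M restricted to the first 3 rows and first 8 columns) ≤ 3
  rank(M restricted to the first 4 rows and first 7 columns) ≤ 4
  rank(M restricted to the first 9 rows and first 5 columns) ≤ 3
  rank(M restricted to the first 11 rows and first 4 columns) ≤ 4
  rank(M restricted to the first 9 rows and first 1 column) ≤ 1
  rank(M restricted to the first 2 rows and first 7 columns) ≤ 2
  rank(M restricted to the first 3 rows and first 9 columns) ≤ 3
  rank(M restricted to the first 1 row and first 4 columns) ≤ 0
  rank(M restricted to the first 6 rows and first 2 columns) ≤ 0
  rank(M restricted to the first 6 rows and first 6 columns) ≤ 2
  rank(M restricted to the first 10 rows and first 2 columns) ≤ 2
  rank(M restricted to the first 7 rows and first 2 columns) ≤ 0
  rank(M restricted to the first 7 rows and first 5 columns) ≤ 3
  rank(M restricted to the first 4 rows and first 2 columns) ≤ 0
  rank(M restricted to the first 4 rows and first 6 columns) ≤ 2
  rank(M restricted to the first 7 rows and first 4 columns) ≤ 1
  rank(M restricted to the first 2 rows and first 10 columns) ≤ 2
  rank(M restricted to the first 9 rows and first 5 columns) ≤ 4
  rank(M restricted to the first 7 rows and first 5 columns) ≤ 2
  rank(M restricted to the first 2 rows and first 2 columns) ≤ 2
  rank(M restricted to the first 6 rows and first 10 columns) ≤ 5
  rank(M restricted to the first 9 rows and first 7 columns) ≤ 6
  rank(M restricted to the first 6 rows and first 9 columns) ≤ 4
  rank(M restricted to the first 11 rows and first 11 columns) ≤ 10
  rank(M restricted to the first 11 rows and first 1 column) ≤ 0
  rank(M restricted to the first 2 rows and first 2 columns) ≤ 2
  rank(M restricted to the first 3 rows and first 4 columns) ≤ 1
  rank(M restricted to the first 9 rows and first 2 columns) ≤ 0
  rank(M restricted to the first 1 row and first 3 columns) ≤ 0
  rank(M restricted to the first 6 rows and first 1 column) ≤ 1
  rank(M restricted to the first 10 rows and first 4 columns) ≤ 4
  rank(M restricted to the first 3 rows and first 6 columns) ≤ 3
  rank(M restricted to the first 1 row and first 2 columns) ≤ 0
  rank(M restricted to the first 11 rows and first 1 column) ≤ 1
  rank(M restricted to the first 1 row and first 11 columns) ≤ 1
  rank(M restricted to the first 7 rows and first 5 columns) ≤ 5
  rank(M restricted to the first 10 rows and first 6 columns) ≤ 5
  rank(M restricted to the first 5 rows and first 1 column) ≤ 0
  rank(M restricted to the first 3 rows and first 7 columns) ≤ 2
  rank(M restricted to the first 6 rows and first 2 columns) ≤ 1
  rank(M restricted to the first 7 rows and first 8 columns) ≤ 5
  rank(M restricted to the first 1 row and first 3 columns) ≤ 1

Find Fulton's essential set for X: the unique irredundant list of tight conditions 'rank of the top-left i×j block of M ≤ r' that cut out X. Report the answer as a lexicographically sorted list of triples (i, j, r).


The tightest implied rank at each (i,j), from the 48 conditions:

  i=1: 0  0  0  0  1  1  1  1  1  1  1  1
  i=2: 0  0  1  1  2  2  2  2  2  2  2  2
  i=3: 0  0  1  1  2  2  2  3  3  3  3  3
  i=4: 0  0  1  1  2  2  3  4  4  4  4  4
  i=5: 0  0  1  1  2  2  3  4  4  4  5  5
  i=6: 0  0  1  1  2  2  3  4  4  5  6  6
  i=7: 0  0  1  1  2  3  4  5  5  6  7  7
  i=8: 0  0  1  2  3  4  5  6  6  7  8  8
  i=9: 0  0  1  2  3  4  5  6  7  8  9  9
  i=10: 0  1  2  3  4  5  6  7  8  9  10  10
  i=11: 0  1  2  3  4  5  6  7  8  9  10  11
  i=12: 1  2  3  4  5  6  7  8  9  10  11  12

hence w(1..12) = (5, 3, 8, 7, 11, 10, 6, 4, 9, 2, 12, 1).

Rothe diagram D(w) (35 cells), 8 SE-corners (essential conditions):

[(1, 4, 0), (3, 7, 2), (5, 10, 4), (6, 6, 2), (6, 9, 4), (7, 4, 1), (9, 2, 0), (11, 1, 0)]


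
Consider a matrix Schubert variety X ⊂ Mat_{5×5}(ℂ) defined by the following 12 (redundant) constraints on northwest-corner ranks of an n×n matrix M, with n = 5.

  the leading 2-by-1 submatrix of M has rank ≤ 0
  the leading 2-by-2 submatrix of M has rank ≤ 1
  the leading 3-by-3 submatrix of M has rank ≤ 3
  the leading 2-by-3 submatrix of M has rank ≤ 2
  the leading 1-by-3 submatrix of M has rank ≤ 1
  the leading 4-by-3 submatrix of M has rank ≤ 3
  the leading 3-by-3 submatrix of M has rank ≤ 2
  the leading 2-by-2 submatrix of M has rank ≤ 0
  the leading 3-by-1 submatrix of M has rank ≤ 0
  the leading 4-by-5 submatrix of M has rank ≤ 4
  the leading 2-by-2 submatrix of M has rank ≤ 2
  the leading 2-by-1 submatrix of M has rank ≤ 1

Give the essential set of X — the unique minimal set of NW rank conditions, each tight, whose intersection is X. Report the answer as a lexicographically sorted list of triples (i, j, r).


Propagating the 12 rank bounds to every northwest block:

  i=1: 0, 0, 1, 1, 1
  i=2: 0, 0, 1, 2, 2
  i=3: 0, 1, 2, 3, 3
  i=4: 1, 2, 3, 4, 4
  i=5: 1, 2, 3, 4, 5

hence w(1..5) = (3, 4, 2, 1, 5).

Fulton essential set (2 of the 5 Rothe cells):

[(2, 2, 0), (3, 1, 0)]


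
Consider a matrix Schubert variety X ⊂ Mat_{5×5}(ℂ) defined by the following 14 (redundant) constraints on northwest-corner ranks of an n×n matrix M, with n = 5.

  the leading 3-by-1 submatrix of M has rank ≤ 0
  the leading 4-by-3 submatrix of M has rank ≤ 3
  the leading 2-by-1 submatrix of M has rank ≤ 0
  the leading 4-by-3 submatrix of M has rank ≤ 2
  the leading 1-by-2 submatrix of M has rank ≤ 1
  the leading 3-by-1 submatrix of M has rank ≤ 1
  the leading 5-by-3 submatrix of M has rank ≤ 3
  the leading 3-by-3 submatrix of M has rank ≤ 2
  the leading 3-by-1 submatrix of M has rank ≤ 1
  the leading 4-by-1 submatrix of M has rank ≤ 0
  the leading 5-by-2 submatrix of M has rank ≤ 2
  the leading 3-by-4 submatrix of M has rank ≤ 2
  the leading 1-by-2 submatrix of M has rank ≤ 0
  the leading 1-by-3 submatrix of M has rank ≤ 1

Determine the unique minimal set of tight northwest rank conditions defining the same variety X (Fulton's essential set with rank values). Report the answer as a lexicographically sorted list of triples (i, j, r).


Computing R[i][j] = min implied NW-rank bound (n=5, 14 conditions):

  0 | 0 | 1 | 1 | 1
  0 | 1 | 2 | 2 | 2
  0 | 1 | 2 | 2 | 3
  0 | 1 | 2 | 3 | 4
  1 | 2 | 3 | 4 | 5

reading off 1-entries of Δ²R: w = (3, 2, 5, 4, 1).

ℓ(w)=6; the 3 essential cells (i,j,r):

[(1, 2, 0), (3, 4, 2), (4, 1, 0)]


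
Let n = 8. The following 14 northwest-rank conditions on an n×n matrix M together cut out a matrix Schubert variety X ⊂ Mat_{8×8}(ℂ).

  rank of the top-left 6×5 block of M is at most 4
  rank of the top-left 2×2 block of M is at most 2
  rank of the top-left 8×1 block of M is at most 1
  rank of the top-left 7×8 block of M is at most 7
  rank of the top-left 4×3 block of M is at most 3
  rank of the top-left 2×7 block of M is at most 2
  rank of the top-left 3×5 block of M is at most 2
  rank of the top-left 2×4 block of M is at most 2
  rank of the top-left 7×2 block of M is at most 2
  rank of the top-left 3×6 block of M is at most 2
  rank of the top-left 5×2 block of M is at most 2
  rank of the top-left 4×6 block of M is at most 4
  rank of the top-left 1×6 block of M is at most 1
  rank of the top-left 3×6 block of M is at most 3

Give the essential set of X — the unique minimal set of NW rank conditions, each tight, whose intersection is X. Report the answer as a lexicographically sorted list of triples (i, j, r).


Reconstructing r_w from the 14 given conditions:

  1, 1, 1, 1, 1, 1, 1, 1
  1, 2, 2, 2, 2, 2, 2, 2
  1, 2, 2, 2, 2, 2, 3, 3
  1, 2, 3, 3, 3, 3, 4, 4
  1, 2, 3, 4, 4, 4, 5, 5
  1, 2, 3, 4, 4, 5, 6, 6
  1, 2, 3, 4, 5, 6, 7, 7
  1, 2, 3, 4, 5, 6, 7, 8

hence w(1..8) = (1, 2, 7, 3, 4, 6, 5, 8).

ℓ(w)=5; the 2 essential cells (i,j,r):

[(3, 6, 2), (6, 5, 4)]
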